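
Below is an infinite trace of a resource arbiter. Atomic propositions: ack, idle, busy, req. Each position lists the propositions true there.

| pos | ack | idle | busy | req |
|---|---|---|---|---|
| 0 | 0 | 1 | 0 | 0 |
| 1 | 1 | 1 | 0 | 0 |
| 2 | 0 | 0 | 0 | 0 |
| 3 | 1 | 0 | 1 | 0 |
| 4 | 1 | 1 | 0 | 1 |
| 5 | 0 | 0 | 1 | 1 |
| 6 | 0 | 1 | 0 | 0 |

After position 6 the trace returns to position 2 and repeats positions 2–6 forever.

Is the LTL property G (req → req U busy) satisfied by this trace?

req → req U busy holds at every position 0..6, and those are all positions ever visited, so G (req → req U busy) holds.
Positions where req holds: 4, 5.
Check req U busy at each: 4→ok, 5→ok.

Holds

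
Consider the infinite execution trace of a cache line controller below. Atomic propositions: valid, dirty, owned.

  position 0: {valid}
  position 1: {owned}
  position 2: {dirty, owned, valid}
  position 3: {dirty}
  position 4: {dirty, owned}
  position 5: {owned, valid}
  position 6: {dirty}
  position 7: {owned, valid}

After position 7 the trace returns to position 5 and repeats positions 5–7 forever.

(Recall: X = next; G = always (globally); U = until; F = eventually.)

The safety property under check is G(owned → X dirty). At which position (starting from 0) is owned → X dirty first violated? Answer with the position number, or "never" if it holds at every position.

4

Check owned → X dirty at each position in order: 0 ✓, 1 ✓, 2 ✓, 3 ✓.
At position 4 the labels are {dirty, owned} and the next position 5 has {owned, valid}, so owned → X dirty is false there. This is the first violation.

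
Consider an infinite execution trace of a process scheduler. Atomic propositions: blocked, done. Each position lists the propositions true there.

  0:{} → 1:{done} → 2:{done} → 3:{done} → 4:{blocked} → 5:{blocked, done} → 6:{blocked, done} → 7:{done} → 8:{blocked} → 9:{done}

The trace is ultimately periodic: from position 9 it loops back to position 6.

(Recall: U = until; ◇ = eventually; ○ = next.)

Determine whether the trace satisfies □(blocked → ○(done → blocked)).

blocked → ○(done → blocked) must hold at every position from 0 onward. It fails at position 6, so □(blocked → ○(done → blocked)) is false.
Positions where blocked holds: 4, 5, 6, 8.
Check ○(done → blocked) at each: 4→ok, 5→ok, 6→fails, 8→fails.

Does not hold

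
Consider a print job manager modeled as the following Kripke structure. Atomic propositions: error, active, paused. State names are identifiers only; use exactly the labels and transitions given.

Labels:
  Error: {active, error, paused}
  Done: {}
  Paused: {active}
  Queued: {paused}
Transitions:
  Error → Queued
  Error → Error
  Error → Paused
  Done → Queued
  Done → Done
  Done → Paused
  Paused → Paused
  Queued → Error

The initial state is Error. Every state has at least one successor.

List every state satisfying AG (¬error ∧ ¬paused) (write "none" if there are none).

States satisfying ¬error ∧ ¬paused: {Done, Paused}.
States satisfying AG (¬error ∧ ¬paused): {Paused}.

{Paused}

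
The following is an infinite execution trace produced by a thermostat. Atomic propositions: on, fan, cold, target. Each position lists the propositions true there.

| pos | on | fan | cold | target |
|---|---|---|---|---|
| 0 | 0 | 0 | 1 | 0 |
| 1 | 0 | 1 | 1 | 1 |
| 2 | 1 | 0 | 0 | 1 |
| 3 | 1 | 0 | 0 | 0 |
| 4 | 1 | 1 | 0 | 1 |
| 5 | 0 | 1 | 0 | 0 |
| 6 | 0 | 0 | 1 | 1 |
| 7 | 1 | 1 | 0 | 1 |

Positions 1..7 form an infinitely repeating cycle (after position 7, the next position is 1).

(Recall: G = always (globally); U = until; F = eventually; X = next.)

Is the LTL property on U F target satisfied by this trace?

Walking from position 0: F target first holds at position 0, and on holds at every earlier position along the way, so on U F target holds.

Holds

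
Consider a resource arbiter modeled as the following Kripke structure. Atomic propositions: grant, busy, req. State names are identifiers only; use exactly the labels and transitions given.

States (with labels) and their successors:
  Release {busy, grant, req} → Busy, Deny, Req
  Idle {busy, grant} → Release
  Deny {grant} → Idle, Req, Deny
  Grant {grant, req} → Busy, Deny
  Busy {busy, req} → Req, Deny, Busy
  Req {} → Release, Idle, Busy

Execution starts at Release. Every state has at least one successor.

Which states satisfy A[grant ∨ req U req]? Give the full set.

States satisfying grant ∨ req: {Release, Idle, Deny, Grant, Busy}.
States satisfying req: {Release, Grant, Busy}.
States satisfying A[grant ∨ req U req]: {Release, Idle, Grant, Busy}.

{Release, Idle, Grant, Busy}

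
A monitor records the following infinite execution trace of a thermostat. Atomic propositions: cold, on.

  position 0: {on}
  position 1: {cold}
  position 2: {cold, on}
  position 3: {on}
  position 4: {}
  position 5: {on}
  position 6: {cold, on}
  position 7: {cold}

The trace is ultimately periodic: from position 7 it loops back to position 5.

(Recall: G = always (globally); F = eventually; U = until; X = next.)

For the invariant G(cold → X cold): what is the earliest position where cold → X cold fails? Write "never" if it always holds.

Check cold → X cold at each position in order: 0 ✓, 1 ✓.
At position 2 the labels are {cold, on} and the next position 3 has {on}, so cold → X cold is false there. This is the first violation.

2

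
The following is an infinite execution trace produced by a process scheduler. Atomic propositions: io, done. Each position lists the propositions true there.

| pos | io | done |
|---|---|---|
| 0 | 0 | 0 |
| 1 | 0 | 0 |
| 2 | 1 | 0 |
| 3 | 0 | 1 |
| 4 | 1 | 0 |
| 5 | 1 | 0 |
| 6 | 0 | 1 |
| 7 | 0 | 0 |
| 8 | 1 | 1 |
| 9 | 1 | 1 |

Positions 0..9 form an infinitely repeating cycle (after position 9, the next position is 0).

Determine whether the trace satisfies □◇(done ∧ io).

◇(done ∧ io) holds at every position 0..9, and those are all positions ever visited, so □◇(done ∧ io) holds.

Yes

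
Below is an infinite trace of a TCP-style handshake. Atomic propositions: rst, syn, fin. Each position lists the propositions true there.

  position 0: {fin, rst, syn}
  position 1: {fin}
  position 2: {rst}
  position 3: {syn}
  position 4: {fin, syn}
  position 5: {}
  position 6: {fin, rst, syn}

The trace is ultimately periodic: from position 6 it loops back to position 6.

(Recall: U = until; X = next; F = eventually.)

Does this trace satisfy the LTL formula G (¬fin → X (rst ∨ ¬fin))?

¬fin → X (rst ∨ ¬fin) must hold at every position from 0 onward. It fails at position 3, so G (¬fin → X (rst ∨ ¬fin)) is false.
Positions where ¬fin holds: 2, 3, 5.
Check X (rst ∨ ¬fin) at each: 2→ok, 3→fails, 5→ok.

No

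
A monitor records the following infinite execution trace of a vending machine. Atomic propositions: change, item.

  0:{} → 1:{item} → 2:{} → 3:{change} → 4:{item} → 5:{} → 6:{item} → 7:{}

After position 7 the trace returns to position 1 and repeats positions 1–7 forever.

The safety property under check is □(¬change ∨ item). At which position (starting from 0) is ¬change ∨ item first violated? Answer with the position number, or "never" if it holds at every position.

Check ¬change ∨ item at each position in order: 0 ✓, 1 ✓, 2 ✓.
At position 3 the labels are {change}, so ¬change ∨ item is false there. This is the first violation.

3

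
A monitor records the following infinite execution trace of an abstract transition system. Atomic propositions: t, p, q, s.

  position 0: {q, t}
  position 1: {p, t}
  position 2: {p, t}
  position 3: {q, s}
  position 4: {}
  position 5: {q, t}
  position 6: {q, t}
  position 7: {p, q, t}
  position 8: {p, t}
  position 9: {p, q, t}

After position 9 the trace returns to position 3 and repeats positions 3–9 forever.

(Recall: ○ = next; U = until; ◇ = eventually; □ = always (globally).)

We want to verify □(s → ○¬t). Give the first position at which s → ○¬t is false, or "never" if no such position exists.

never

s → ○¬t holds at every position 0..9, and those are all the positions the trace ever visits, so the invariant □(s → ○¬t) is never violated.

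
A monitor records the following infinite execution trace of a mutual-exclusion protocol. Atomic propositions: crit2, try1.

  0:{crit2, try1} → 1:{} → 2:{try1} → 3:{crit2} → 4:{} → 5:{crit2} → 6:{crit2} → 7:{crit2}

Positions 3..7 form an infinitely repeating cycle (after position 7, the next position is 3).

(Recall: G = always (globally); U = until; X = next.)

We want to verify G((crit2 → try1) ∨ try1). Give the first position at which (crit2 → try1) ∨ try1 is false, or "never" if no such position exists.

Check (crit2 → try1) ∨ try1 at each position in order: 0 ✓, 1 ✓, 2 ✓.
At position 3 the labels are {crit2}, so (crit2 → try1) ∨ try1 is false there. This is the first violation.

3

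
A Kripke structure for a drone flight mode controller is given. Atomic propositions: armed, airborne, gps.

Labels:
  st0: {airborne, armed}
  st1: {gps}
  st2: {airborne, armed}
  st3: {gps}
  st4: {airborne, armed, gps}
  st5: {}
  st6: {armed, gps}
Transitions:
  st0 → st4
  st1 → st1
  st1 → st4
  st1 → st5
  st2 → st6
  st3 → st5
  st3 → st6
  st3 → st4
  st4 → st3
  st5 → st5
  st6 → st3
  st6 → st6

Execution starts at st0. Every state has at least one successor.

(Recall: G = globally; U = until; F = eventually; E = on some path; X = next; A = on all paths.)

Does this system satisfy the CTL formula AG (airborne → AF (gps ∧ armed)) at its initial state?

States satisfying airborne → AF (gps ∧ armed): {st0, st1, st2, st3, st4, st5, st6}.
States satisfying AG (airborne → AF (gps ∧ armed)): {st0, st1, st2, st3, st4, st5, st6}.
Every state reachable from st0 satisfies airborne → AF (gps ∧ armed).
st0 ∈ Sat(AG (airborne → AF (gps ∧ armed))).

Satisfied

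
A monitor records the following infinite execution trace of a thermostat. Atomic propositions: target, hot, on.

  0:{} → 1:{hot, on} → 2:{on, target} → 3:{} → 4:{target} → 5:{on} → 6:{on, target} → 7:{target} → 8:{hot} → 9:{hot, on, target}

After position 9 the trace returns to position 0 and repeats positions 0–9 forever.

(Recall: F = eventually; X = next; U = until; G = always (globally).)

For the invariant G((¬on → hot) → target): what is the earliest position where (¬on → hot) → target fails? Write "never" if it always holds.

1

Check (¬on → hot) → target at each position in order: 0 ✓.
At position 1 the labels are {hot, on}, so (¬on → hot) → target is false there. This is the first violation.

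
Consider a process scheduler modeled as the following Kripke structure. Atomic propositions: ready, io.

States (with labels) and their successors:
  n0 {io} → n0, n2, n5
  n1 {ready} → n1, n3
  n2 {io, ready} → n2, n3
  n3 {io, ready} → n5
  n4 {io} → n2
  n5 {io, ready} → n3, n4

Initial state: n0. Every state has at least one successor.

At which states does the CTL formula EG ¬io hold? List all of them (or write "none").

{n1}

States satisfying ¬io: {n1}.
States satisfying EG ¬io: {n1}.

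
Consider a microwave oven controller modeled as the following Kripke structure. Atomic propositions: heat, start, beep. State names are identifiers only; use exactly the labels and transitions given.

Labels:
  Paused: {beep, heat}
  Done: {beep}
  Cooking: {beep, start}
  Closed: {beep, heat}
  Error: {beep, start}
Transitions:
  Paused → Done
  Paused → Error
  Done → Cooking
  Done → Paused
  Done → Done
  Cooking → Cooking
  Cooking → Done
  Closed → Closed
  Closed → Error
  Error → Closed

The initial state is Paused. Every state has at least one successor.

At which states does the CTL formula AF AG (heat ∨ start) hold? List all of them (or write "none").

States satisfying AG (heat ∨ start): {Closed, Error}.
States satisfying AF AG (heat ∨ start): {Closed, Error}.

{Closed, Error}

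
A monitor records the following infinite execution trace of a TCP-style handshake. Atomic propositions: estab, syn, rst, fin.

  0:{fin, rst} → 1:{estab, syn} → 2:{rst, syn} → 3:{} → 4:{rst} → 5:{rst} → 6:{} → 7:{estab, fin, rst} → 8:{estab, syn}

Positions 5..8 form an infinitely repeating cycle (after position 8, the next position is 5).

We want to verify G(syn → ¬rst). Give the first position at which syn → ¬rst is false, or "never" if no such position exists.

Check syn → ¬rst at each position in order: 0 ✓, 1 ✓.
At position 2 the labels are {rst, syn}, so syn → ¬rst is false there. This is the first violation.

2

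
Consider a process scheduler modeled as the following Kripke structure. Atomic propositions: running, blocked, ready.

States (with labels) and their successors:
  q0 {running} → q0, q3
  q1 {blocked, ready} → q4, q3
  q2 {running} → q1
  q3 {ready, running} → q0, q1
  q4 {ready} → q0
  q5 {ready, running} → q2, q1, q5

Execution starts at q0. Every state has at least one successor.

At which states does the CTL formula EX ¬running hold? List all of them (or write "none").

{q1, q2, q3, q5}

States satisfying ¬running: {q1, q4}.
States satisfying EX ¬running: {q1, q2, q3, q5}.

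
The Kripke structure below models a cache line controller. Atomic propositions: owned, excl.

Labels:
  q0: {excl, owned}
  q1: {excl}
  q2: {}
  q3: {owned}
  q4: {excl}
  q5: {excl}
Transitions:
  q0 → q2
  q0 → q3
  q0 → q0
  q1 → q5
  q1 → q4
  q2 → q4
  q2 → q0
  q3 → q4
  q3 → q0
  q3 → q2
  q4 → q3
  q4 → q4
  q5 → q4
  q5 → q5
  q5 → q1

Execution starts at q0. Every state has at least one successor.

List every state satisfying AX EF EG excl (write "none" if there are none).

States satisfying EF EG excl: {q0, q1, q2, q3, q4, q5}.
States satisfying AX EF EG excl: {q0, q1, q2, q3, q4, q5}.

{q0, q1, q2, q3, q4, q5}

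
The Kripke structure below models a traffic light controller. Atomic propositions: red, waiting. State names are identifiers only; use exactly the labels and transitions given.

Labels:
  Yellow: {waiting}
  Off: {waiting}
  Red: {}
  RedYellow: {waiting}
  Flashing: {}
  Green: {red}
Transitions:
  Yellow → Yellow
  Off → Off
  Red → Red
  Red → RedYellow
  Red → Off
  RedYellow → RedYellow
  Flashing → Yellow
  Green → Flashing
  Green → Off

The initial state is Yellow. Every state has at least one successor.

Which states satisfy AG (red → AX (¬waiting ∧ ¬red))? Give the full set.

States satisfying red → AX (¬waiting ∧ ¬red): {Yellow, Off, Red, RedYellow, Flashing}.
States satisfying AG (red → AX (¬waiting ∧ ¬red)): {Yellow, Off, Red, RedYellow, Flashing}.

{Yellow, Off, Red, RedYellow, Flashing}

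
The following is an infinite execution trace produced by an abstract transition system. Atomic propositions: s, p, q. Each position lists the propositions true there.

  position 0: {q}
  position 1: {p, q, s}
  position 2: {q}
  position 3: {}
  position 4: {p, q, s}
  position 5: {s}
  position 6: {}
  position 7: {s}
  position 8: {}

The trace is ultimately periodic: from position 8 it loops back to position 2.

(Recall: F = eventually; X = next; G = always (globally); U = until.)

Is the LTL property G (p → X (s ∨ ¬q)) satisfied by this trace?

Violated

p → X (s ∨ ¬q) must hold at every position from 0 onward. It fails at position 1, so G (p → X (s ∨ ¬q)) is false.
Positions where p holds: 1, 4.
Check X (s ∨ ¬q) at each: 1→fails, 4→ok.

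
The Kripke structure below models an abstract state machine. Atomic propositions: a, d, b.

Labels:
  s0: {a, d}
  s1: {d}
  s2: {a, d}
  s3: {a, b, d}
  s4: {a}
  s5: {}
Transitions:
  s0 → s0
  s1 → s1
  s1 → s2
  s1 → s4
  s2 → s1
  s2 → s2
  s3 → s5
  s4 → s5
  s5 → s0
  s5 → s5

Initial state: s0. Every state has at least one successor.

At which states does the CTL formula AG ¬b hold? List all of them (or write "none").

States satisfying ¬b: {s0, s1, s2, s4, s5}.
States satisfying AG ¬b: {s0, s1, s2, s4, s5}.

{s0, s1, s2, s4, s5}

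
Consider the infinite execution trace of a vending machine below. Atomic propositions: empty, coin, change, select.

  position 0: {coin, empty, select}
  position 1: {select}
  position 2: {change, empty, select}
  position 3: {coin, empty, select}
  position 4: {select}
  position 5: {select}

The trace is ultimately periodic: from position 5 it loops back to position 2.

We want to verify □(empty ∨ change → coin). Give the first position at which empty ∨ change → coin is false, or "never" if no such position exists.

2

Check empty ∨ change → coin at each position in order: 0 ✓, 1 ✓.
At position 2 the labels are {change, empty, select}, so empty ∨ change → coin is false there. This is the first violation.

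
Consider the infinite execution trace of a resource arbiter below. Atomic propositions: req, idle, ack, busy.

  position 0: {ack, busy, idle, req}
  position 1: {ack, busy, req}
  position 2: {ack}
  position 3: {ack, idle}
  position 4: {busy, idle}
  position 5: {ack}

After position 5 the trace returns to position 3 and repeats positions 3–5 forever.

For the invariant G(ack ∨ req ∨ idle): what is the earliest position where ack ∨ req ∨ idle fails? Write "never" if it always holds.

never

ack ∨ req ∨ idle holds at every position 0..5, and those are all the positions the trace ever visits, so the invariant G(ack ∨ req ∨ idle) is never violated.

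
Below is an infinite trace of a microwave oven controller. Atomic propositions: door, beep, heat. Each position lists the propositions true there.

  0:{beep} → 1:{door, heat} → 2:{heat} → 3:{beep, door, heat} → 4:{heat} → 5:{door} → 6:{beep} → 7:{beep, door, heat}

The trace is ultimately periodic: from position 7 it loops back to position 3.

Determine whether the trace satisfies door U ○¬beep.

Yes

Walking from position 0: ○¬beep first holds at position 0, and door holds at every earlier position along the way, so door U ○¬beep holds.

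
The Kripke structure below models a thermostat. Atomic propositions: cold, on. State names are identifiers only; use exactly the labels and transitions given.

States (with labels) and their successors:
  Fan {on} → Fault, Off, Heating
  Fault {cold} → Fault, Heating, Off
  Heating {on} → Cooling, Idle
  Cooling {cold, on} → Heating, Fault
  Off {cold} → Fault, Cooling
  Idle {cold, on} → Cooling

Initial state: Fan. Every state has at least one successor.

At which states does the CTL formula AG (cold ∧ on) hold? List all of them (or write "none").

States satisfying cold ∧ on: {Cooling, Idle}.
States satisfying AG (cold ∧ on): ∅.

none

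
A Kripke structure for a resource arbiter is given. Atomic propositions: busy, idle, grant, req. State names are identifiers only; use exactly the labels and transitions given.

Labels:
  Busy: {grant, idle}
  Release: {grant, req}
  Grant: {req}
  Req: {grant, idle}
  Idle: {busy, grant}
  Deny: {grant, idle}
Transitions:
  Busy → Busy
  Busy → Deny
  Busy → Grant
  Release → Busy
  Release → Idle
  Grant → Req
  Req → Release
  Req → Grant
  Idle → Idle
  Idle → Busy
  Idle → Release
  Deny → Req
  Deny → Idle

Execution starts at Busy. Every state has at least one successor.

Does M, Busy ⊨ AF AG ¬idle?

Does not hold

States satisfying AG ¬idle: ∅.
States satisfying AF AG ¬idle: ∅.
There is a path from Busy along which AG ¬idle never holds.
Busy ∉ Sat(AF AG ¬idle).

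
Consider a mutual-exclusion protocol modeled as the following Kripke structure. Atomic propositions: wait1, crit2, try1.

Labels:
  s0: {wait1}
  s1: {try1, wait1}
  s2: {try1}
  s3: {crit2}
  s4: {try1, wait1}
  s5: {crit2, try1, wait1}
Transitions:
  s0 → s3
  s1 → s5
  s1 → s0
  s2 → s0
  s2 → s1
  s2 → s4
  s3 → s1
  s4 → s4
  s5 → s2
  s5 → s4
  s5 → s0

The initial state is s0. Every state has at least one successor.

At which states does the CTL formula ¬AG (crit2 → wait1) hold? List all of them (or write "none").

States satisfying crit2 → wait1: {s0, s1, s2, s4, s5}.
States satisfying AG (crit2 → wait1): {s4}.
States satisfying ¬AG (crit2 → wait1): {s0, s1, s2, s3, s5}.

{s0, s1, s2, s3, s5}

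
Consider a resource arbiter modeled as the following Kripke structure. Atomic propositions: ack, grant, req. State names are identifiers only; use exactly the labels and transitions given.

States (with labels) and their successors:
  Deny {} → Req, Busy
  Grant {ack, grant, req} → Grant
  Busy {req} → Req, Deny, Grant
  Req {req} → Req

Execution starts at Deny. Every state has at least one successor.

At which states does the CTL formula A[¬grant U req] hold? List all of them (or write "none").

{Deny, Grant, Busy, Req}

States satisfying ¬grant: {Deny, Busy, Req}.
States satisfying req: {Grant, Busy, Req}.
States satisfying A[¬grant U req]: {Deny, Grant, Busy, Req}.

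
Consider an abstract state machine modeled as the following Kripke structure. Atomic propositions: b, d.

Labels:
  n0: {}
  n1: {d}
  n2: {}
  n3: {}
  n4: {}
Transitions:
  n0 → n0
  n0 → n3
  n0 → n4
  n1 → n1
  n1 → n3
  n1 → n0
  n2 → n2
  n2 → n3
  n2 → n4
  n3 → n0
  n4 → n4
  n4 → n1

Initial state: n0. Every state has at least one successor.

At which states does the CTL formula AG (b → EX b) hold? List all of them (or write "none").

{n0, n1, n2, n3, n4}

States satisfying b → EX b: {n0, n1, n2, n3, n4}.
States satisfying AG (b → EX b): {n0, n1, n2, n3, n4}.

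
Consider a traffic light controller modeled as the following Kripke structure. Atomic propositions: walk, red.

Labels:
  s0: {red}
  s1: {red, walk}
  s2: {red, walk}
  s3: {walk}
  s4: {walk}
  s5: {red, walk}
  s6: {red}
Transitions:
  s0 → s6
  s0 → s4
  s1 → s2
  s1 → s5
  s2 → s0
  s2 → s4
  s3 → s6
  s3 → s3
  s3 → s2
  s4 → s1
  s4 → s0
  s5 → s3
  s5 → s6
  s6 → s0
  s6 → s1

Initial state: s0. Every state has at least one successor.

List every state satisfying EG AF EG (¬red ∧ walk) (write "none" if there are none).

{s3}

States satisfying AF EG (¬red ∧ walk): {s3}.
States satisfying EG AF EG (¬red ∧ walk): {s3}.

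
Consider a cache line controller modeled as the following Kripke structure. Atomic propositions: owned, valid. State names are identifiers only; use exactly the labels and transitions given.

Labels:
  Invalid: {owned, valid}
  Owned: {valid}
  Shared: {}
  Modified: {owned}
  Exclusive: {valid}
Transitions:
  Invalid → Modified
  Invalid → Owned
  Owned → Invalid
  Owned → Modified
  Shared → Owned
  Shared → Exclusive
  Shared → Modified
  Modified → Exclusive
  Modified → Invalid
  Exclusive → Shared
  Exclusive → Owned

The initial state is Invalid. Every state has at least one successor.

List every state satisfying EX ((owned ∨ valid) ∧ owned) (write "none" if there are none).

{Invalid, Owned, Shared, Modified}

States satisfying (owned ∨ valid) ∧ owned: {Invalid, Modified}.
States satisfying EX ((owned ∨ valid) ∧ owned): {Invalid, Owned, Shared, Modified}.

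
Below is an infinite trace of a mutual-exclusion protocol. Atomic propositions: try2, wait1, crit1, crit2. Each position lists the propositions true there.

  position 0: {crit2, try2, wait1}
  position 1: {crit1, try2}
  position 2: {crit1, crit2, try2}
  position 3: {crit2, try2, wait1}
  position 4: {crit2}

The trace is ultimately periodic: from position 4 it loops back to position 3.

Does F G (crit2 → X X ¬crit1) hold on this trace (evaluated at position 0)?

G (crit2 → X X ¬crit1) holds at position 1, which is reachable from 0, so F G (crit2 → X X ¬crit1) holds.

Satisfied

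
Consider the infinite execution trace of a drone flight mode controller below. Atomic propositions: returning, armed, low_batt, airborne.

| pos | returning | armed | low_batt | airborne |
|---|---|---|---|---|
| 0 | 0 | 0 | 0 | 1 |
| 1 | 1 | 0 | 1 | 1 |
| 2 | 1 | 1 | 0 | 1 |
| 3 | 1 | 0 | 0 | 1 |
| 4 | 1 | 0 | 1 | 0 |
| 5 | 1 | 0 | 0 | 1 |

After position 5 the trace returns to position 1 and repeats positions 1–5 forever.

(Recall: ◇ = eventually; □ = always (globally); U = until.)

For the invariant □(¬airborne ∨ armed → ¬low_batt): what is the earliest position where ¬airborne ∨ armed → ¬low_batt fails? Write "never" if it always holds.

Check ¬airborne ∨ armed → ¬low_batt at each position in order: 0 ✓, 1 ✓, 2 ✓, 3 ✓.
At position 4 the labels are {low_batt, returning}, so ¬airborne ∨ armed → ¬low_batt is false there. This is the first violation.

4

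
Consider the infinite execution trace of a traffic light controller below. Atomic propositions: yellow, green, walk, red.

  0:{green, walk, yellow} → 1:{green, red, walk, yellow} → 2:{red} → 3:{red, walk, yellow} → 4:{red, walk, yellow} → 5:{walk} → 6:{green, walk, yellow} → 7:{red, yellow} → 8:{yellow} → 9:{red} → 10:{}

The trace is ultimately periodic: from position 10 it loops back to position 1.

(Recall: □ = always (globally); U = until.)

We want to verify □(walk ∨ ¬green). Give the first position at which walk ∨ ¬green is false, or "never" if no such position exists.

walk ∨ ¬green holds at every position 0..10, and those are all the positions the trace ever visits, so the invariant □(walk ∨ ¬green) is never violated.

never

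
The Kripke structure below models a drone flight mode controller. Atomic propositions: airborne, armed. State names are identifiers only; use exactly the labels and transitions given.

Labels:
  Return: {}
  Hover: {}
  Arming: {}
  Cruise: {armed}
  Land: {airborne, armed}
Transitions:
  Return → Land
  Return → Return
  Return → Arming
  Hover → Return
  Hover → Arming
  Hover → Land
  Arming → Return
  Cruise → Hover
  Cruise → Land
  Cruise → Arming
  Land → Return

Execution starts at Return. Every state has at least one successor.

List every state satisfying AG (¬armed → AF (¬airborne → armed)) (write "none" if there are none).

States satisfying ¬armed → AF (¬airborne → armed): {Cruise, Land}.
States satisfying AG (¬armed → AF (¬airborne → armed)): ∅.

none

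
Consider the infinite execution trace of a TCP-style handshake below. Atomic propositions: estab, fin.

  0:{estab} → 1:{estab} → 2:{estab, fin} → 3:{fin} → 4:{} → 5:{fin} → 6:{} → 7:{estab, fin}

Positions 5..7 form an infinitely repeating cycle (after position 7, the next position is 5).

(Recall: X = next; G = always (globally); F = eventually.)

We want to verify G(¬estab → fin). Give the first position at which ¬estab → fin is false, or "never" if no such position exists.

4

Check ¬estab → fin at each position in order: 0 ✓, 1 ✓, 2 ✓, 3 ✓.
At position 4 the labels are {}, so ¬estab → fin is false there. This is the first violation.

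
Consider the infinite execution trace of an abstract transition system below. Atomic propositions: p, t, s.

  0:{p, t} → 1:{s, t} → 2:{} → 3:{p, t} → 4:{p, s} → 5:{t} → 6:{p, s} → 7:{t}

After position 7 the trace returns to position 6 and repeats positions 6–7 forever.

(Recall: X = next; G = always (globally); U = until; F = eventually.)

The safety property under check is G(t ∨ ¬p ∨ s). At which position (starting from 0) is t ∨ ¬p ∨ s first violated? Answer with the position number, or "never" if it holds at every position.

never

t ∨ ¬p ∨ s holds at every position 0..7, and those are all the positions the trace ever visits, so the invariant G(t ∨ ¬p ∨ s) is never violated.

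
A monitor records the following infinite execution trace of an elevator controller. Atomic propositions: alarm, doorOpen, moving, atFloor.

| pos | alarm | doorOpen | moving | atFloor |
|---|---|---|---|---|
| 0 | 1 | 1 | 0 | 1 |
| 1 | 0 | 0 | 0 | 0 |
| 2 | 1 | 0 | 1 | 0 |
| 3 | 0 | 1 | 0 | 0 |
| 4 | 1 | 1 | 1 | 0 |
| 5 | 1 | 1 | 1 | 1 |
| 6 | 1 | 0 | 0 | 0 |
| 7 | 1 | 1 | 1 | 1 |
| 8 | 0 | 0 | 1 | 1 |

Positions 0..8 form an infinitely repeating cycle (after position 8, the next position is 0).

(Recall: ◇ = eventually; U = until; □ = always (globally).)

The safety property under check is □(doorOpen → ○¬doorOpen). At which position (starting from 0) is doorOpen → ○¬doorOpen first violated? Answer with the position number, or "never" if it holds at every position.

Check doorOpen → ○¬doorOpen at each position in order: 0 ✓, 1 ✓, 2 ✓.
At position 3 the labels are {doorOpen} and the next position 4 has {alarm, doorOpen, moving}, so doorOpen → ○¬doorOpen is false there. This is the first violation.

3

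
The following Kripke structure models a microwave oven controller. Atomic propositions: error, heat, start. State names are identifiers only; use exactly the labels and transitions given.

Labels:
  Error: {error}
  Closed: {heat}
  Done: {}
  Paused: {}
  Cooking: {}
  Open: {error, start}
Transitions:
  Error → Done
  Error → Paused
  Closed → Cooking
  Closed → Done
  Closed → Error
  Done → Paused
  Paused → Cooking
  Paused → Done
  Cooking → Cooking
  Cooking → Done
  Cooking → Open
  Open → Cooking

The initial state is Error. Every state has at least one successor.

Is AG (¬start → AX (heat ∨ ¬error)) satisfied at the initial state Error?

States satisfying ¬start → AX (heat ∨ ¬error): {Error, Done, Paused, Open}.
States satisfying AG (¬start → AX (heat ∨ ¬error)): ∅.
Cooking is reachable from Error and violates ¬start → AX (heat ∨ ¬error), so AG fails at Error.
Error ∉ Sat(AG (¬start → AX (heat ∨ ¬error))).

No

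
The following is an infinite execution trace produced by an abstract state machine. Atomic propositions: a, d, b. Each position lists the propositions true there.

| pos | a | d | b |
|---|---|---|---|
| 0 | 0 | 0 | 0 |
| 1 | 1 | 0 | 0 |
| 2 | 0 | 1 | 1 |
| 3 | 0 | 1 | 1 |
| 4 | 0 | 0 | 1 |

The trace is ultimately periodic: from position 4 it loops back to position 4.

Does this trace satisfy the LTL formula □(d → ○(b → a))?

Violated

d → ○(b → a) must hold at every position from 0 onward. It fails at position 2, so □(d → ○(b → a)) is false.
Positions where d holds: 2, 3.
Check ○(b → a) at each: 2→fails, 3→fails.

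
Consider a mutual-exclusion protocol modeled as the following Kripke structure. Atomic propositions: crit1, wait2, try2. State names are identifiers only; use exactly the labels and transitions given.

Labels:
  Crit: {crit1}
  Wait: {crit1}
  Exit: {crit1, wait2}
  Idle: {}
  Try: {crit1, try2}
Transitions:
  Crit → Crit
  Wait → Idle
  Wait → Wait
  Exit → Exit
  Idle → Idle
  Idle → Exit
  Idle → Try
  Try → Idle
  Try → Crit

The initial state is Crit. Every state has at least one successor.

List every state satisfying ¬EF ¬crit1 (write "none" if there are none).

States satisfying ¬crit1: {Idle}.
States satisfying EF ¬crit1: {Wait, Idle, Try}.
States satisfying ¬EF ¬crit1: {Crit, Exit}.

{Crit, Exit}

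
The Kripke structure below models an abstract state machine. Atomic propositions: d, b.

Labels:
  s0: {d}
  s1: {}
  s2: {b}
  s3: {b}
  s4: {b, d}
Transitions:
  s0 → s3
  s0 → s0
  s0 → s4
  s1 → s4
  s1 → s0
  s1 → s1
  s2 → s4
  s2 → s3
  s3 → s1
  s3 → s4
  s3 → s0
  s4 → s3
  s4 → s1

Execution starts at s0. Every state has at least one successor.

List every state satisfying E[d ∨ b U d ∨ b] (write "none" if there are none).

{s0, s2, s3, s4}

States satisfying d ∨ b: {s0, s2, s3, s4}.
States satisfying E[d ∨ b U d ∨ b]: {s0, s2, s3, s4}.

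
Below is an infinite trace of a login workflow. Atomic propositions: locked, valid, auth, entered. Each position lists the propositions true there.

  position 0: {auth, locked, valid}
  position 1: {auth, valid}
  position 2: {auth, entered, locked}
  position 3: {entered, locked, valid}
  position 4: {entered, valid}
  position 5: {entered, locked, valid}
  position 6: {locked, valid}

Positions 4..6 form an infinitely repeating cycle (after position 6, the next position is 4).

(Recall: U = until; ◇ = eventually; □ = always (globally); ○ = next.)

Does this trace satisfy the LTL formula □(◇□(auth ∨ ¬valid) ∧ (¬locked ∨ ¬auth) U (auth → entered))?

Violated

◇□(auth ∨ ¬valid) ∧ (¬locked ∨ ¬auth) U (auth → entered) must hold at every position from 0 onward. It fails at position 0, so □(◇□(auth ∨ ¬valid) ∧ (¬locked ∨ ¬auth) U (auth → entered)) is false.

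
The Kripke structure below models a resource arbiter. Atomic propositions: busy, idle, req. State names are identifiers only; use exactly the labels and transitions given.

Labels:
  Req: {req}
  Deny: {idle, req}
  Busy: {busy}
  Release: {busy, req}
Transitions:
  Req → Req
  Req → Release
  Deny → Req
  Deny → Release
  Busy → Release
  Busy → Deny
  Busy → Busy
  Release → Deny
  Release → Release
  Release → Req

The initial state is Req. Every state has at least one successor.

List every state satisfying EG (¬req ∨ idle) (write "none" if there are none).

States satisfying ¬req ∨ idle: {Deny, Busy}.
States satisfying EG (¬req ∨ idle): {Busy}.

{Busy}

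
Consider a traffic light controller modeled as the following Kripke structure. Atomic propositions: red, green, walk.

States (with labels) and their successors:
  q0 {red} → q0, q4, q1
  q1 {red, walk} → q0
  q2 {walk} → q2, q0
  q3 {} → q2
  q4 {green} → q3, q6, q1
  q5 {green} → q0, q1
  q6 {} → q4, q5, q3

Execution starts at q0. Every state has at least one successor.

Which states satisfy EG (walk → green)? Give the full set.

{q0, q4, q5, q6}

States satisfying walk → green: {q0, q3, q4, q5, q6}.
States satisfying EG (walk → green): {q0, q4, q5, q6}.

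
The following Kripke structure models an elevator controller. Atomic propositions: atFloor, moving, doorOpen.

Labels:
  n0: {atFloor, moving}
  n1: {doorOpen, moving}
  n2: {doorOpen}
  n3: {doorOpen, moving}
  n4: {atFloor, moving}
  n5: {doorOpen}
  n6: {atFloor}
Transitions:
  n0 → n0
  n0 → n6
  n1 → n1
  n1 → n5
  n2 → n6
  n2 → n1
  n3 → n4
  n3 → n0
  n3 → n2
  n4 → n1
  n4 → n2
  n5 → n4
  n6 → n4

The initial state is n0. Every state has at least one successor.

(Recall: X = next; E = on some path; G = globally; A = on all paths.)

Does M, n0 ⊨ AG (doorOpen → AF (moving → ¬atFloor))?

Yes

States satisfying doorOpen → AF (moving → ¬atFloor): {n0, n1, n2, n3, n4, n5, n6}.
States satisfying AG (doorOpen → AF (moving → ¬atFloor)): {n0, n1, n2, n3, n4, n5, n6}.
Every state reachable from n0 satisfies doorOpen → AF (moving → ¬atFloor).
n0 ∈ Sat(AG (doorOpen → AF (moving → ¬atFloor))).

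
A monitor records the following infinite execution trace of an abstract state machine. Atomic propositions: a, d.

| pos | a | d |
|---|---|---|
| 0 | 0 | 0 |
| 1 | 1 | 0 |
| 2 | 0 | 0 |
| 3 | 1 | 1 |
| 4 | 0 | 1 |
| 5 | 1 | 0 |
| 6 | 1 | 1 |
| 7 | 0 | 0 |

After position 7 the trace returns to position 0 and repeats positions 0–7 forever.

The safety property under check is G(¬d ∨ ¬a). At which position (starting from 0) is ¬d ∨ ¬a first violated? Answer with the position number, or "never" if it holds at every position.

3

Check ¬d ∨ ¬a at each position in order: 0 ✓, 1 ✓, 2 ✓.
At position 3 the labels are {a, d}, so ¬d ∨ ¬a is false there. This is the first violation.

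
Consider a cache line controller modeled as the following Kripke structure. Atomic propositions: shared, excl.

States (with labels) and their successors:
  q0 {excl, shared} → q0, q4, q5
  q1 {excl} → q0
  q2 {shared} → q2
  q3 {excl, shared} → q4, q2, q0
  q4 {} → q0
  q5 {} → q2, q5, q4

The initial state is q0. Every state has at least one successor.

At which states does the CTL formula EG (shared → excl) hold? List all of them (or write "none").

{q0, q1, q3, q4, q5}

States satisfying shared → excl: {q0, q1, q3, q4, q5}.
States satisfying EG (shared → excl): {q0, q1, q3, q4, q5}.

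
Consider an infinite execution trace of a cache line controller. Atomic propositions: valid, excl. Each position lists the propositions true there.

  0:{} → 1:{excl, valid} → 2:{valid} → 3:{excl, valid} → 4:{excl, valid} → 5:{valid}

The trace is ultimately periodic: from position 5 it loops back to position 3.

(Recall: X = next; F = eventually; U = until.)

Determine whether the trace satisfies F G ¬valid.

Does not hold

G ¬valid is false at every position 0..5, so it never becomes true and F G ¬valid fails.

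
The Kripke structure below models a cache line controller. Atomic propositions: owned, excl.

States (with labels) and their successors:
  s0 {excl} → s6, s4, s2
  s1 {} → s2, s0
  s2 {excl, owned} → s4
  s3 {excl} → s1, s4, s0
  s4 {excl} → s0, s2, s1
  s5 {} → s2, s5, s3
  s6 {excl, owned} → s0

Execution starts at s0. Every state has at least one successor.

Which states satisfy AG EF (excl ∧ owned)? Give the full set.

States satisfying EF (excl ∧ owned): {s0, s1, s2, s3, s4, s5, s6}.
States satisfying AG EF (excl ∧ owned): {s0, s1, s2, s3, s4, s5, s6}.

{s0, s1, s2, s3, s4, s5, s6}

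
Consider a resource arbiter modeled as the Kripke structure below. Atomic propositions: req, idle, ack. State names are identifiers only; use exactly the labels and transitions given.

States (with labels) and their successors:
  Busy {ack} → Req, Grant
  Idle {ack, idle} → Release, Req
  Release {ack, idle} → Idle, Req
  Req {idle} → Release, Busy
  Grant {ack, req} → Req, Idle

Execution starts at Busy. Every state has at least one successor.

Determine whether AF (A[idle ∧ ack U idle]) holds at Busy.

States satisfying A[idle ∧ ack U idle]: {Idle, Release, Req}.
States satisfying AF (A[idle ∧ ack U idle]): {Busy, Idle, Release, Req, Grant}.
Busy ∈ Sat(AF (A[idle ∧ ack U idle])).

Yes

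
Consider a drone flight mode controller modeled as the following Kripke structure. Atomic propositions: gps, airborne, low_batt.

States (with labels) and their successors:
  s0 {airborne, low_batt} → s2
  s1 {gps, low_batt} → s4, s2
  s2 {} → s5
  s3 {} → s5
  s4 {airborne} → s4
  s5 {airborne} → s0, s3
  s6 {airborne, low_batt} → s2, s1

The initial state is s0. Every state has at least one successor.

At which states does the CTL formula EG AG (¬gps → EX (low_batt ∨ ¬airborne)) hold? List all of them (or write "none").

States satisfying AG (¬gps → EX (low_batt ∨ ¬airborne)): ∅.
States satisfying EG AG (¬gps → EX (low_batt ∨ ¬airborne)): ∅.

none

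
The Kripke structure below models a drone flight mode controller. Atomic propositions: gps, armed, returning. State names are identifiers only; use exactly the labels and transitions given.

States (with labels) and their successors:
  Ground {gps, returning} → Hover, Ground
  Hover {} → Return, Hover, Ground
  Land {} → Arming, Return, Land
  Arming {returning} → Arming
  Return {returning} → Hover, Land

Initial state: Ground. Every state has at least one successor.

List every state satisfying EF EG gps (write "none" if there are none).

States satisfying EG gps: {Ground}.
States satisfying EF EG gps: {Ground, Hover, Land, Return}.

{Ground, Hover, Land, Return}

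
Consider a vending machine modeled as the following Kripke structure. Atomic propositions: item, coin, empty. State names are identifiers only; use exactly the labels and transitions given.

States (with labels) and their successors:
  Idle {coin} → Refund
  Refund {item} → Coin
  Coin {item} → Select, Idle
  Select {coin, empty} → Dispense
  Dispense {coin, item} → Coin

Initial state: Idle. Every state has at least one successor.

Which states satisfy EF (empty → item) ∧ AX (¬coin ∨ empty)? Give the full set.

{Idle, Refund, Dispense}

States satisfying empty → item: {Idle, Refund, Coin, Dispense}.
States satisfying EF (empty → item): {Idle, Refund, Coin, Select, Dispense}.
States satisfying ¬coin ∨ empty: {Refund, Coin, Select}.
States satisfying AX (¬coin ∨ empty): {Idle, Refund, Dispense}.
States satisfying EF (empty → item) ∧ AX (¬coin ∨ empty): {Idle, Refund, Dispense}.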